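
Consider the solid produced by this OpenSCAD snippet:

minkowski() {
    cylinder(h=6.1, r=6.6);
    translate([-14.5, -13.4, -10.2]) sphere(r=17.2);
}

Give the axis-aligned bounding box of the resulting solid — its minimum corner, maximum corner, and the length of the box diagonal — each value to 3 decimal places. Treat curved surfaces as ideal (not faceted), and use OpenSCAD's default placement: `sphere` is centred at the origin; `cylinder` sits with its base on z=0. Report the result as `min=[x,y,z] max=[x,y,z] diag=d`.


A = translate([-14.5, -13.4, -10.2]) sphere(r=17.2) → bbox [-31.7,-30.6,-27.4] .. [2.7,3.8,7]
B = cylinder(h=6.1, r=6.6) → bbox [-6.6,-6.6,0] .. [6.6,6.6,6.1]
lo = A.lo+B.lo = [-31.7-6.6, -30.6-6.6, -27.4+0] = [-38.300,-37.200,-27.400]
hi = A.hi+B.hi = [2.7+6.6, 3.8+6.6, 7+6.1] = [9.300,10.400,13.100]
diag = √(47.6²+47.6²+40.5²) = √6171.77 = 78.561

min=[-38.300,-37.200,-27.400] max=[9.300,10.400,13.100] diag=78.561


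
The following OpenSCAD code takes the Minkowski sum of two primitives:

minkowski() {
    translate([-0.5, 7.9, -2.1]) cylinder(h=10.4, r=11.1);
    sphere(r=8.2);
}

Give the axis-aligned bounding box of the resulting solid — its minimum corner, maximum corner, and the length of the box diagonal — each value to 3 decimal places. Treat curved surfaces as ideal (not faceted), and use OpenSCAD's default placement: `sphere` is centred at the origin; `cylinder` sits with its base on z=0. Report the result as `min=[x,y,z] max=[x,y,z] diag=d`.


min=[-19.800,-11.400,-10.300] max=[18.800,27.200,16.500] diag=60.812

A = translate([-0.5, 7.9, -2.1]) cylinder(h=10.4, r=11.1) → bbox [-11.6,-3.2,-2.1] .. [10.6,19,8.3]
B = sphere(r=8.2) → bbox [-8.2,-8.2,-8.2] .. [8.2,8.2,8.2]
lo = A.lo+B.lo = [-11.6-8.2, -3.2-8.2, -2.1-8.2] = [-19.800,-11.400,-10.300]
hi = A.hi+B.hi = [10.6+8.2, 19+8.2, 8.3+8.2] = [18.800,27.200,16.500]
diag = √(38.6²+38.6²+26.8²) = √3698.16 = 60.812


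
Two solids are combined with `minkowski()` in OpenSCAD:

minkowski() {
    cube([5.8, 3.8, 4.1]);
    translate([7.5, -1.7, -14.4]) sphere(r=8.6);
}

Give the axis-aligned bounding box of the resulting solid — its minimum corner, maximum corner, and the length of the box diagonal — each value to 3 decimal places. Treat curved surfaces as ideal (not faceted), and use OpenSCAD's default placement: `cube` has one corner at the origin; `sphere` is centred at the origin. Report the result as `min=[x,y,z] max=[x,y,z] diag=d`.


min=[-1.100,-10.300,-23.000] max=[21.900,10.700,-1.700] diag=37.732

A = translate([7.5, -1.7, -14.4]) sphere(r=8.6) → bbox [-1.1,-10.3,-23] .. [16.1,6.9,-5.8]
B = cube([5.8, 3.8, 4.1]) → bbox [0,0,0] .. [5.8,3.8,4.1]
lo = A.lo+B.lo = [-1.1+0, -10.3+0, -23+0] = [-1.100,-10.300,-23.000]
hi = A.hi+B.hi = [16.1+5.8, 6.9+3.8, -5.8+4.1] = [21.900,10.700,-1.700]
diag = √(23²+21²+21.3²) = √1423.69 = 37.732


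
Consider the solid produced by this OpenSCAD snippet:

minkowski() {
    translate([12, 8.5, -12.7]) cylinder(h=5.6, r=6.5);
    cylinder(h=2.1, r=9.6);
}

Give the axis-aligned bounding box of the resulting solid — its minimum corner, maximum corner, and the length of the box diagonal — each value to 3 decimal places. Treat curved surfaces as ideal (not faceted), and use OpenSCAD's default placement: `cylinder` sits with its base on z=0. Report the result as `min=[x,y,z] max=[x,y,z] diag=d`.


min=[-4.100,-7.600,-12.700] max=[28.100,24.600,-5.000] diag=46.184

A = translate([12, 8.5, -12.7]) cylinder(h=5.6, r=6.5) → bbox [5.5,2,-12.7] .. [18.5,15,-7.1]
B = cylinder(h=2.1, r=9.6) → bbox [-9.6,-9.6,0] .. [9.6,9.6,2.1]
lo = A.lo+B.lo = [5.5-9.6, 2-9.6, -12.7+0] = [-4.100,-7.600,-12.700]
hi = A.hi+B.hi = [18.5+9.6, 15+9.6, -7.1+2.1] = [28.100,24.600,-5.000]
diag = √(32.2²+32.2²+7.7²) = √2132.97 = 46.184


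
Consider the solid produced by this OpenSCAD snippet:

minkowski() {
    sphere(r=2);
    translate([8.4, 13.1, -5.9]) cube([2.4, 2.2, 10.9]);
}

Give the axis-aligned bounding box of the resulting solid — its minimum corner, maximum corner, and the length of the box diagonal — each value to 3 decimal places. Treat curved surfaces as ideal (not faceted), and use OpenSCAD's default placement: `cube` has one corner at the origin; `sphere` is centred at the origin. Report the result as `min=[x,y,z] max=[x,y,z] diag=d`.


A = translate([8.4, 13.1, -5.9]) cube([2.4, 2.2, 10.9]) → bbox [8.4,13.1,-5.9] .. [10.8,15.3,5]
B = sphere(r=2) → bbox [-2,-2,-2] .. [2,2,2]
lo = A.lo+B.lo = [8.4-2, 13.1-2, -5.9-2] = [6.400,11.100,-7.900]
hi = A.hi+B.hi = [10.8+2, 15.3+2, 5+2] = [12.800,17.300,7.000]
diag = √(6.4²+6.2²+14.9²) = √301.41 = 17.361

min=[6.400,11.100,-7.900] max=[12.800,17.300,7.000] diag=17.361


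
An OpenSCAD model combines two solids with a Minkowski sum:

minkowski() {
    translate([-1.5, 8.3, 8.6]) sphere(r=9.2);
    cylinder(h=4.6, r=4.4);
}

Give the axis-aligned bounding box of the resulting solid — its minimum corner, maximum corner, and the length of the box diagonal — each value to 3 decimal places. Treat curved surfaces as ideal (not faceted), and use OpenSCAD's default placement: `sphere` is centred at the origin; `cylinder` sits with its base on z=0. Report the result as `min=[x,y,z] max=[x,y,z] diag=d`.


min=[-15.100,-5.300,-0.600] max=[12.100,21.900,22.400] diag=44.818

A = translate([-1.5, 8.3, 8.6]) sphere(r=9.2) → bbox [-10.7,-0.9,-0.6] .. [7.7,17.5,17.8]
B = cylinder(h=4.6, r=4.4) → bbox [-4.4,-4.4,0] .. [4.4,4.4,4.6]
lo = A.lo+B.lo = [-10.7-4.4, -0.9-4.4, -0.6+0] = [-15.100,-5.300,-0.600]
hi = A.hi+B.hi = [7.7+4.4, 17.5+4.4, 17.8+4.6] = [12.100,21.900,22.400]
diag = √(27.2²+27.2²+23²) = √2008.68 = 44.818


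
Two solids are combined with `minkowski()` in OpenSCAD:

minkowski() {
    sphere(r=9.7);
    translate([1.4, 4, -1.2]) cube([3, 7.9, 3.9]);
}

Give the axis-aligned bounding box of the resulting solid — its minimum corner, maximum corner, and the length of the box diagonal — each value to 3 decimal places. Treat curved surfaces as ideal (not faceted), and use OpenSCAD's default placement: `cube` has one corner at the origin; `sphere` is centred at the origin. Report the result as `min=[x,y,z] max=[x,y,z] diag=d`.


A = translate([1.4, 4, -1.2]) cube([3, 7.9, 3.9]) → bbox [1.4,4,-1.2] .. [4.4,11.9,2.7]
B = sphere(r=9.7) → bbox [-9.7,-9.7,-9.7] .. [9.7,9.7,9.7]
lo = A.lo+B.lo = [1.4-9.7, 4-9.7, -1.2-9.7] = [-8.300,-5.700,-10.900]
hi = A.hi+B.hi = [4.4+9.7, 11.9+9.7, 2.7+9.7] = [14.100,21.600,12.400]
diag = √(22.4²+27.3²+23.3²) = √1789.94 = 42.308

min=[-8.300,-5.700,-10.900] max=[14.100,21.600,12.400] diag=42.308


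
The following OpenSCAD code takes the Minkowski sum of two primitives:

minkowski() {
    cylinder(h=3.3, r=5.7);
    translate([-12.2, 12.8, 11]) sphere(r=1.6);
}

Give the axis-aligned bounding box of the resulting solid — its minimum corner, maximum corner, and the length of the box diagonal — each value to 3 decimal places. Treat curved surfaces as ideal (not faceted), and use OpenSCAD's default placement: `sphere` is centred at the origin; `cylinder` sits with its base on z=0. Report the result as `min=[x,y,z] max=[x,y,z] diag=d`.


min=[-19.500,5.500,9.400] max=[-4.900,20.100,15.900] diag=21.646

A = translate([-12.2, 12.8, 11]) sphere(r=1.6) → bbox [-13.8,11.2,9.4] .. [-10.6,14.4,12.6]
B = cylinder(h=3.3, r=5.7) → bbox [-5.7,-5.7,0] .. [5.7,5.7,3.3]
lo = A.lo+B.lo = [-13.8-5.7, 11.2-5.7, 9.4+0] = [-19.500,5.500,9.400]
hi = A.hi+B.hi = [-10.6+5.7, 14.4+5.7, 12.6+3.3] = [-4.900,20.100,15.900]
diag = √(14.6²+14.6²+6.5²) = √468.57 = 21.646


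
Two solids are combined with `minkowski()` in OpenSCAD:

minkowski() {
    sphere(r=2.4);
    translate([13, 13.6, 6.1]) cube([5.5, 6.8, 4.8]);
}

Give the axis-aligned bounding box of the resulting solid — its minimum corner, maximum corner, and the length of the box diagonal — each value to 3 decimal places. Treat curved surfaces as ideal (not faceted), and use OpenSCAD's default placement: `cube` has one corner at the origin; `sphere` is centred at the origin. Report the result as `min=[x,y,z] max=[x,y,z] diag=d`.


A = translate([13, 13.6, 6.1]) cube([5.5, 6.8, 4.8]) → bbox [13,13.6,6.1] .. [18.5,20.4,10.9]
B = sphere(r=2.4) → bbox [-2.4,-2.4,-2.4] .. [2.4,2.4,2.4]
lo = A.lo+B.lo = [13-2.4, 13.6-2.4, 6.1-2.4] = [10.600,11.200,3.700]
hi = A.hi+B.hi = [18.5+2.4, 20.4+2.4, 10.9+2.4] = [20.900,22.800,13.300]
diag = √(10.3²+11.6²+9.6²) = √332.81 = 18.243

min=[10.600,11.200,3.700] max=[20.900,22.800,13.300] diag=18.243


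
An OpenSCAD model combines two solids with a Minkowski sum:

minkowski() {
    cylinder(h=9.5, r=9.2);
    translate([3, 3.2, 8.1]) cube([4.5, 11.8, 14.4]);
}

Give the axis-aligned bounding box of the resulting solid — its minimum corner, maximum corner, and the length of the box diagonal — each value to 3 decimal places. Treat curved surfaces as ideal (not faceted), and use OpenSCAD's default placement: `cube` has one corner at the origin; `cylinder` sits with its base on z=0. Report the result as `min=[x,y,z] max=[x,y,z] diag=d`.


A = translate([3, 3.2, 8.1]) cube([4.5, 11.8, 14.4]) → bbox [3,3.2,8.1] .. [7.5,15,22.5]
B = cylinder(h=9.5, r=9.2) → bbox [-9.2,-9.2,0] .. [9.2,9.2,9.5]
lo = A.lo+B.lo = [3-9.2, 3.2-9.2, 8.1+0] = [-6.200,-6.000,8.100]
hi = A.hi+B.hi = [7.5+9.2, 15+9.2, 22.5+9.5] = [16.700,24.200,32.000]
diag = √(22.9²+30.2²+23.9²) = √2007.66 = 44.807

min=[-6.200,-6.000,8.100] max=[16.700,24.200,32.000] diag=44.807


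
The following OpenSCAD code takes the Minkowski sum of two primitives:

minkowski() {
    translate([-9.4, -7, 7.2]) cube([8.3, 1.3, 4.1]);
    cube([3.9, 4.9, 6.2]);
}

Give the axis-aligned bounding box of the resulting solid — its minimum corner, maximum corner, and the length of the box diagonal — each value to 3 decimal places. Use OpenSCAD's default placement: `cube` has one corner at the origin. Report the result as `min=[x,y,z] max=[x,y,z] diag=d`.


min=[-9.400,-7.000,7.200] max=[2.800,-0.800,17.500] diag=17.128

A = translate([-9.4, -7, 7.2]) cube([8.3, 1.3, 4.1]) → bbox [-9.4,-7,7.2] .. [-1.1,-5.7,11.3]
B = cube([3.9, 4.9, 6.2]) → bbox [0,0,0] .. [3.9,4.9,6.2]
lo = A.lo+B.lo = [-9.4+0, -7+0, 7.2+0] = [-9.400,-7.000,7.200]
hi = A.hi+B.hi = [-1.1+3.9, -5.7+4.9, 11.3+6.2] = [2.800,-0.800,17.500]
diag = √(12.2²+6.2²+10.3²) = √293.37 = 17.128


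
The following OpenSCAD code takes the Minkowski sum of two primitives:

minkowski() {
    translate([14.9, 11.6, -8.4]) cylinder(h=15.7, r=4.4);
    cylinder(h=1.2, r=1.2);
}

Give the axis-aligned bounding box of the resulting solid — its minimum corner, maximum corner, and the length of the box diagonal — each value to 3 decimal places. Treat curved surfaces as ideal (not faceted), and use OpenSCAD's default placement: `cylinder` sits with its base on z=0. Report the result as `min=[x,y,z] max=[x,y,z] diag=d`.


min=[9.300,6.000,-8.400] max=[20.500,17.200,8.500] diag=23.162

A = translate([14.9, 11.6, -8.4]) cylinder(h=15.7, r=4.4) → bbox [10.5,7.2,-8.4] .. [19.3,16,7.3]
B = cylinder(h=1.2, r=1.2) → bbox [-1.2,-1.2,0] .. [1.2,1.2,1.2]
lo = A.lo+B.lo = [10.5-1.2, 7.2-1.2, -8.4+0] = [9.300,6.000,-8.400]
hi = A.hi+B.hi = [19.3+1.2, 16+1.2, 7.3+1.2] = [20.500,17.200,8.500]
diag = √(11.2²+11.2²+16.9²) = √536.49 = 23.162


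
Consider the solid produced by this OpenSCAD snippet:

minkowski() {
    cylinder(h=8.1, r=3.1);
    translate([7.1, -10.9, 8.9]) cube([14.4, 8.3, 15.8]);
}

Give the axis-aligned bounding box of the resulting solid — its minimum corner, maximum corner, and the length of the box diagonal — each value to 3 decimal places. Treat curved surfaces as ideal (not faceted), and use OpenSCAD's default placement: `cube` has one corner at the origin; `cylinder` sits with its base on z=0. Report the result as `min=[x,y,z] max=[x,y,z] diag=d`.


min=[4.000,-14.000,8.900] max=[24.600,0.500,32.800] diag=34.725

A = translate([7.1, -10.9, 8.9]) cube([14.4, 8.3, 15.8]) → bbox [7.1,-10.9,8.9] .. [21.5,-2.6,24.7]
B = cylinder(h=8.1, r=3.1) → bbox [-3.1,-3.1,0] .. [3.1,3.1,8.1]
lo = A.lo+B.lo = [7.1-3.1, -10.9-3.1, 8.9+0] = [4.000,-14.000,8.900]
hi = A.hi+B.hi = [21.5+3.1, -2.6+3.1, 24.7+8.1] = [24.600,0.500,32.800]
diag = √(20.6²+14.5²+23.9²) = √1205.82 = 34.725


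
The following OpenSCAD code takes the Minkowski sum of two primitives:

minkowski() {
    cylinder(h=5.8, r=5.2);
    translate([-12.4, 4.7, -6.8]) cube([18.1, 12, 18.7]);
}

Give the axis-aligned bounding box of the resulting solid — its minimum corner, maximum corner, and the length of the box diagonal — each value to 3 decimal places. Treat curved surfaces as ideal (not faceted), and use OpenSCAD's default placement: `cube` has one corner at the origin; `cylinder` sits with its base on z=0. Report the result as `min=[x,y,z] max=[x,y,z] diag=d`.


min=[-17.600,-0.500,-6.800] max=[10.900,21.900,17.700] diag=43.752

A = translate([-12.4, 4.7, -6.8]) cube([18.1, 12, 18.7]) → bbox [-12.4,4.7,-6.8] .. [5.7,16.7,11.9]
B = cylinder(h=5.8, r=5.2) → bbox [-5.2,-5.2,0] .. [5.2,5.2,5.8]
lo = A.lo+B.lo = [-12.4-5.2, 4.7-5.2, -6.8+0] = [-17.600,-0.500,-6.800]
hi = A.hi+B.hi = [5.7+5.2, 16.7+5.2, 11.9+5.8] = [10.900,21.900,17.700]
diag = √(28.5²+22.4²+24.5²) = √1914.26 = 43.752


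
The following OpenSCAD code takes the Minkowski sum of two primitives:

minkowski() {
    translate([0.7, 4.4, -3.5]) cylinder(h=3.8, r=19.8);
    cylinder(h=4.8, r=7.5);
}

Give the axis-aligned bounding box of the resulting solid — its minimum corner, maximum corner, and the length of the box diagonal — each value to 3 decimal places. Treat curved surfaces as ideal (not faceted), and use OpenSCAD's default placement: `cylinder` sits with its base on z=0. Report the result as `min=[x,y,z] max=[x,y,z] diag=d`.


min=[-26.600,-22.900,-3.500] max=[28.000,31.700,5.100] diag=77.694

A = translate([0.7, 4.4, -3.5]) cylinder(h=3.8, r=19.8) → bbox [-19.1,-15.4,-3.5] .. [20.5,24.2,0.3]
B = cylinder(h=4.8, r=7.5) → bbox [-7.5,-7.5,0] .. [7.5,7.5,4.8]
lo = A.lo+B.lo = [-19.1-7.5, -15.4-7.5, -3.5+0] = [-26.600,-22.900,-3.500]
hi = A.hi+B.hi = [20.5+7.5, 24.2+7.5, 0.3+4.8] = [28.000,31.700,5.100]
diag = √(54.6²+54.6²+8.6²) = √6036.28 = 77.694


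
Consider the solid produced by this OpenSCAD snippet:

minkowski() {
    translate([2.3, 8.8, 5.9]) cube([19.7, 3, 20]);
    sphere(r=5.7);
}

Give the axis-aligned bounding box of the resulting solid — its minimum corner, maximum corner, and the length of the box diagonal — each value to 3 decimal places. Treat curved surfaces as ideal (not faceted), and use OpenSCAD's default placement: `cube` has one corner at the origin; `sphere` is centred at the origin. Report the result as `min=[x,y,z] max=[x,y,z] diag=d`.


min=[-3.400,3.100,0.200] max=[27.700,17.500,31.600] diag=46.482

A = translate([2.3, 8.8, 5.9]) cube([19.7, 3, 20]) → bbox [2.3,8.8,5.9] .. [22,11.8,25.9]
B = sphere(r=5.7) → bbox [-5.7,-5.7,-5.7] .. [5.7,5.7,5.7]
lo = A.lo+B.lo = [2.3-5.7, 8.8-5.7, 5.9-5.7] = [-3.400,3.100,0.200]
hi = A.hi+B.hi = [22+5.7, 11.8+5.7, 25.9+5.7] = [27.700,17.500,31.600]
diag = √(31.1²+14.4²+31.4²) = √2160.53 = 46.482


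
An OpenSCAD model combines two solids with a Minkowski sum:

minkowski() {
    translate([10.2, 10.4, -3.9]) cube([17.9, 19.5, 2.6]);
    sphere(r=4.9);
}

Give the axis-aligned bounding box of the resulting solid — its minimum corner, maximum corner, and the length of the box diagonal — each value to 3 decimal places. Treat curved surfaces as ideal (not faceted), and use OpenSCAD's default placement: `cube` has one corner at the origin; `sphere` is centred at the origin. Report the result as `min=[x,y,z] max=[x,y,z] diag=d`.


A = translate([10.2, 10.4, -3.9]) cube([17.9, 19.5, 2.6]) → bbox [10.2,10.4,-3.9] .. [28.1,29.9,-1.3]
B = sphere(r=4.9) → bbox [-4.9,-4.9,-4.9] .. [4.9,4.9,4.9]
lo = A.lo+B.lo = [10.2-4.9, 10.4-4.9, -3.9-4.9] = [5.300,5.500,-8.800]
hi = A.hi+B.hi = [28.1+4.9, 29.9+4.9, -1.3+4.9] = [33.000,34.800,3.600]
diag = √(27.7²+29.3²+12.4²) = √1779.54 = 42.185

min=[5.300,5.500,-8.800] max=[33.000,34.800,3.600] diag=42.185


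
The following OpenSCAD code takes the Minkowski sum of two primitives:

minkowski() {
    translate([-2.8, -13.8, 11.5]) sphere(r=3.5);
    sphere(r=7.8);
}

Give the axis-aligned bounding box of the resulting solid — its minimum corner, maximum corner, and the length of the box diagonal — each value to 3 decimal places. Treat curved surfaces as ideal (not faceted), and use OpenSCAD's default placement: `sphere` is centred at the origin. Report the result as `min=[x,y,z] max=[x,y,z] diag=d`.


A = translate([-2.8, -13.8, 11.5]) sphere(r=3.5) → bbox [-6.3,-17.3,8] .. [0.7,-10.3,15]
B = sphere(r=7.8) → bbox [-7.8,-7.8,-7.8] .. [7.8,7.8,7.8]
lo = A.lo+B.lo = [-6.3-7.8, -17.3-7.8, 8-7.8] = [-14.100,-25.100,0.200]
hi = A.hi+B.hi = [0.7+7.8, -10.3+7.8, 15+7.8] = [8.500,-2.500,22.800]
diag = √(22.6²+22.6²+22.6²) = √1532.28 = 39.144

min=[-14.100,-25.100,0.200] max=[8.500,-2.500,22.800] diag=39.144


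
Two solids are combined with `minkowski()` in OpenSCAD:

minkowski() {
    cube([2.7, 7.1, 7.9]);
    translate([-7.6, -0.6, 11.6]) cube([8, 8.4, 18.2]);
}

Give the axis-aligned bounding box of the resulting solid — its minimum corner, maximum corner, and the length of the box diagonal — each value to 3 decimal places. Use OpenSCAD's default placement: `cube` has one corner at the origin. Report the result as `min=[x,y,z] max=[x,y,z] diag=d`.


A = translate([-7.6, -0.6, 11.6]) cube([8, 8.4, 18.2]) → bbox [-7.6,-0.6,11.6] .. [0.4,7.8,29.8]
B = cube([2.7, 7.1, 7.9]) → bbox [0,0,0] .. [2.7,7.1,7.9]
lo = A.lo+B.lo = [-7.6+0, -0.6+0, 11.6+0] = [-7.600,-0.600,11.600]
hi = A.hi+B.hi = [0.4+2.7, 7.8+7.1, 29.8+7.9] = [3.100,14.900,37.700]
diag = √(10.7²+15.5²+26.1²) = √1035.95 = 32.186

min=[-7.600,-0.600,11.600] max=[3.100,14.900,37.700] diag=32.186


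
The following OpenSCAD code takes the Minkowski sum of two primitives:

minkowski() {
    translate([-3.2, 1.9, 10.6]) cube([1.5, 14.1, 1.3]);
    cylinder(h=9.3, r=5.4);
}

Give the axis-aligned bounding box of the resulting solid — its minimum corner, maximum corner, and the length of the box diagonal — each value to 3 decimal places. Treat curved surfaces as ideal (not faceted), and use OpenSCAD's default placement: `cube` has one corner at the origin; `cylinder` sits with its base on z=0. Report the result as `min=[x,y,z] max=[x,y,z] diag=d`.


A = translate([-3.2, 1.9, 10.6]) cube([1.5, 14.1, 1.3]) → bbox [-3.2,1.9,10.6] .. [-1.7,16,11.9]
B = cylinder(h=9.3, r=5.4) → bbox [-5.4,-5.4,0] .. [5.4,5.4,9.3]
lo = A.lo+B.lo = [-3.2-5.4, 1.9-5.4, 10.6+0] = [-8.600,-3.500,10.600]
hi = A.hi+B.hi = [-1.7+5.4, 16+5.4, 11.9+9.3] = [3.700,21.400,21.200]
diag = √(12.3²+24.9²+10.6²) = √883.66 = 29.726

min=[-8.600,-3.500,10.600] max=[3.700,21.400,21.200] diag=29.726


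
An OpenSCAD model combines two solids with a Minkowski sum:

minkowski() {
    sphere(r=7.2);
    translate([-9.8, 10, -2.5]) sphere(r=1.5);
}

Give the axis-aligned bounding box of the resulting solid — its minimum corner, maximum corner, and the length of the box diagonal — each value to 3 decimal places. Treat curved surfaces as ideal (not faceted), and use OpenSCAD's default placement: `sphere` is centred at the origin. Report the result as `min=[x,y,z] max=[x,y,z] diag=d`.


min=[-18.500,1.300,-11.200] max=[-1.100,18.700,6.200] diag=30.138

A = translate([-9.8, 10, -2.5]) sphere(r=1.5) → bbox [-11.3,8.5,-4] .. [-8.3,11.5,-1]
B = sphere(r=7.2) → bbox [-7.2,-7.2,-7.2] .. [7.2,7.2,7.2]
lo = A.lo+B.lo = [-11.3-7.2, 8.5-7.2, -4-7.2] = [-18.500,1.300,-11.200]
hi = A.hi+B.hi = [-8.3+7.2, 11.5+7.2, -1+7.2] = [-1.100,18.700,6.200]
diag = √(17.4²+17.4²+17.4²) = √908.28 = 30.138


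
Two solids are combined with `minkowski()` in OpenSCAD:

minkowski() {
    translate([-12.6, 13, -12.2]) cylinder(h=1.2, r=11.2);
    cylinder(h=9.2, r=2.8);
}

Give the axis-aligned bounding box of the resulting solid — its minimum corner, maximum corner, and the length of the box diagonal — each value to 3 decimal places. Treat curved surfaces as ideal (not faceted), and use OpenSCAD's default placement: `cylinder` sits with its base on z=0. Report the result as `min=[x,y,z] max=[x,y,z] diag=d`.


min=[-26.600,-1.000,-12.200] max=[1.400,27.000,-1.800] diag=40.941

A = translate([-12.6, 13, -12.2]) cylinder(h=1.2, r=11.2) → bbox [-23.8,1.8,-12.2] .. [-1.4,24.2,-11]
B = cylinder(h=9.2, r=2.8) → bbox [-2.8,-2.8,0] .. [2.8,2.8,9.2]
lo = A.lo+B.lo = [-23.8-2.8, 1.8-2.8, -12.2+0] = [-26.600,-1.000,-12.200]
hi = A.hi+B.hi = [-1.4+2.8, 24.2+2.8, -11+9.2] = [1.400,27.000,-1.800]
diag = √(28²+28²+10.4²) = √1676.16 = 40.941


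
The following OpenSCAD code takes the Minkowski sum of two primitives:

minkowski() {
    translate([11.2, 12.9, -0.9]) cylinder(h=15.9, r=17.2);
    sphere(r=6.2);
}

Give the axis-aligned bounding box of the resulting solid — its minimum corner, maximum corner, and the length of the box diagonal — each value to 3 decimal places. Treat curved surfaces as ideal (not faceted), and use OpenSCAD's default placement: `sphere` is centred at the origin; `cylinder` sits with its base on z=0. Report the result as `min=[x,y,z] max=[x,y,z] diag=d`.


min=[-12.200,-10.500,-7.100] max=[34.600,36.300,21.200] diag=71.982

A = translate([11.2, 12.9, -0.9]) cylinder(h=15.9, r=17.2) → bbox [-6,-4.3,-0.9] .. [28.4,30.1,15]
B = sphere(r=6.2) → bbox [-6.2,-6.2,-6.2] .. [6.2,6.2,6.2]
lo = A.lo+B.lo = [-6-6.2, -4.3-6.2, -0.9-6.2] = [-12.200,-10.500,-7.100]
hi = A.hi+B.hi = [28.4+6.2, 30.1+6.2, 15+6.2] = [34.600,36.300,21.200]
diag = √(46.8²+46.8²+28.3²) = √5181.37 = 71.982


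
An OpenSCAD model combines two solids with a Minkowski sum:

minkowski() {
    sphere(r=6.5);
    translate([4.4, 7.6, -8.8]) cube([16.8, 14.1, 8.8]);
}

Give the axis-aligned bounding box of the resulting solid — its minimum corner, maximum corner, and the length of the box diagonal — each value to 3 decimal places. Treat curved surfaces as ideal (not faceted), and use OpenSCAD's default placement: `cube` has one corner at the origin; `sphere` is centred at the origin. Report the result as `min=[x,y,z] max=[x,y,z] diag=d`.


min=[-2.100,1.100,-15.300] max=[27.700,28.200,6.500] diag=45.801

A = translate([4.4, 7.6, -8.8]) cube([16.8, 14.1, 8.8]) → bbox [4.4,7.6,-8.8] .. [21.2,21.7,0]
B = sphere(r=6.5) → bbox [-6.5,-6.5,-6.5] .. [6.5,6.5,6.5]
lo = A.lo+B.lo = [4.4-6.5, 7.6-6.5, -8.8-6.5] = [-2.100,1.100,-15.300]
hi = A.hi+B.hi = [21.2+6.5, 21.7+6.5, 0+6.5] = [27.700,28.200,6.500]
diag = √(29.8²+27.1²+21.8²) = √2097.69 = 45.801


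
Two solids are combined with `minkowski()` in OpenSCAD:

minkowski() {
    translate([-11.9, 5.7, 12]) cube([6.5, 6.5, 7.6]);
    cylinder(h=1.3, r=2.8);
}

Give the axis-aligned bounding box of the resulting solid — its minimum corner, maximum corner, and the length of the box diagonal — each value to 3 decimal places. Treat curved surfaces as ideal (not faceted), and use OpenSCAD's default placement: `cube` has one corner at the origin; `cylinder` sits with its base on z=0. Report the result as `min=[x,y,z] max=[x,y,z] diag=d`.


min=[-14.700,2.900,12.000] max=[-2.600,15.000,20.900] diag=19.288

A = translate([-11.9, 5.7, 12]) cube([6.5, 6.5, 7.6]) → bbox [-11.9,5.7,12] .. [-5.4,12.2,19.6]
B = cylinder(h=1.3, r=2.8) → bbox [-2.8,-2.8,0] .. [2.8,2.8,1.3]
lo = A.lo+B.lo = [-11.9-2.8, 5.7-2.8, 12+0] = [-14.700,2.900,12.000]
hi = A.hi+B.hi = [-5.4+2.8, 12.2+2.8, 19.6+1.3] = [-2.600,15.000,20.900]
diag = √(12.1²+12.1²+8.9²) = √372.03 = 19.288


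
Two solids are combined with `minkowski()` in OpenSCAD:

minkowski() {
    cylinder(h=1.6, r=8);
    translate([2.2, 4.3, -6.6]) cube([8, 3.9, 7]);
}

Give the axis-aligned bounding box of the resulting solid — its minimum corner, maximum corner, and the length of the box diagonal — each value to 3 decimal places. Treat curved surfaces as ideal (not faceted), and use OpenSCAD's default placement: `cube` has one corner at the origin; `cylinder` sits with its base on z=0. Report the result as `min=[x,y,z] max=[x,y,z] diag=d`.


min=[-5.800,-3.700,-6.600] max=[18.200,16.200,2.000] diag=32.341

A = translate([2.2, 4.3, -6.6]) cube([8, 3.9, 7]) → bbox [2.2,4.3,-6.6] .. [10.2,8.2,0.4]
B = cylinder(h=1.6, r=8) → bbox [-8,-8,0] .. [8,8,1.6]
lo = A.lo+B.lo = [2.2-8, 4.3-8, -6.6+0] = [-5.800,-3.700,-6.600]
hi = A.hi+B.hi = [10.2+8, 8.2+8, 0.4+1.6] = [18.200,16.200,2.000]
diag = √(24²+19.9²+8.6²) = √1045.97 = 32.341


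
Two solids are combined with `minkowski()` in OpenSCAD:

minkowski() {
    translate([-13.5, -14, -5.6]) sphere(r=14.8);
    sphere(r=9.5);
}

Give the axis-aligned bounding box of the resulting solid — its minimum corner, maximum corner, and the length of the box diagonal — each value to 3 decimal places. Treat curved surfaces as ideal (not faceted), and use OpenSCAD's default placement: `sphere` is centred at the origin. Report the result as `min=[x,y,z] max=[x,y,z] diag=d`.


min=[-37.800,-38.300,-29.900] max=[10.800,10.300,18.700] diag=84.178

A = translate([-13.5, -14, -5.6]) sphere(r=14.8) → bbox [-28.3,-28.8,-20.4] .. [1.3,0.8,9.2]
B = sphere(r=9.5) → bbox [-9.5,-9.5,-9.5] .. [9.5,9.5,9.5]
lo = A.lo+B.lo = [-28.3-9.5, -28.8-9.5, -20.4-9.5] = [-37.800,-38.300,-29.900]
hi = A.hi+B.hi = [1.3+9.5, 0.8+9.5, 9.2+9.5] = [10.800,10.300,18.700]
diag = √(48.6²+48.6²+48.6²) = √7085.88 = 84.178


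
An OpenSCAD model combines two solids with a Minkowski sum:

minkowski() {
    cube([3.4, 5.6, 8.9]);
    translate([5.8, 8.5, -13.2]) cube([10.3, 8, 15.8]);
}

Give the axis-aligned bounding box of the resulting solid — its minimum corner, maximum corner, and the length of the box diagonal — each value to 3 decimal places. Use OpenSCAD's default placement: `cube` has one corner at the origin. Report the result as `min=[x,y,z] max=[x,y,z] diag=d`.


min=[5.800,8.500,-13.200] max=[19.500,22.100,11.500] diag=31.349

A = translate([5.8, 8.5, -13.2]) cube([10.3, 8, 15.8]) → bbox [5.8,8.5,-13.2] .. [16.1,16.5,2.6]
B = cube([3.4, 5.6, 8.9]) → bbox [0,0,0] .. [3.4,5.6,8.9]
lo = A.lo+B.lo = [5.8+0, 8.5+0, -13.2+0] = [5.800,8.500,-13.200]
hi = A.hi+B.hi = [16.1+3.4, 16.5+5.6, 2.6+8.9] = [19.500,22.100,11.500]
diag = √(13.7²+13.6²+24.7²) = √982.74 = 31.349


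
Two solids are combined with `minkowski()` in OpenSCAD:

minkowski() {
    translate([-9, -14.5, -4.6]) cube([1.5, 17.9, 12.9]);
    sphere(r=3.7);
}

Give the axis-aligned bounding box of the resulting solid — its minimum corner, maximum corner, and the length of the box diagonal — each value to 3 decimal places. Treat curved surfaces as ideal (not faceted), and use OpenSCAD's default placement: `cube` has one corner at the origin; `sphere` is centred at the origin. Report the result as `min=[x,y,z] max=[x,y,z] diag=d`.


A = translate([-9, -14.5, -4.6]) cube([1.5, 17.9, 12.9]) → bbox [-9,-14.5,-4.6] .. [-7.5,3.4,8.3]
B = sphere(r=3.7) → bbox [-3.7,-3.7,-3.7] .. [3.7,3.7,3.7]
lo = A.lo+B.lo = [-9-3.7, -14.5-3.7, -4.6-3.7] = [-12.700,-18.200,-8.300]
hi = A.hi+B.hi = [-7.5+3.7, 3.4+3.7, 8.3+3.7] = [-3.800,7.100,12.000]
diag = √(8.9²+25.3²+20.3²) = √1131.39 = 33.636

min=[-12.700,-18.200,-8.300] max=[-3.800,7.100,12.000] diag=33.636


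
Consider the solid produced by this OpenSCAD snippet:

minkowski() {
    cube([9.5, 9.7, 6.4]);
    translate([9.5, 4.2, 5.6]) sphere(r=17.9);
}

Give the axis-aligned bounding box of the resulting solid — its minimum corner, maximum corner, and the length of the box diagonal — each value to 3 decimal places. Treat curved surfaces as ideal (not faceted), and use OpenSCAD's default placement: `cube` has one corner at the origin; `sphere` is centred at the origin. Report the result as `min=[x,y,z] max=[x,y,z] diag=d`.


min=[-8.400,-13.700,-12.300] max=[36.900,31.800,29.900] diag=76.832

A = translate([9.5, 4.2, 5.6]) sphere(r=17.9) → bbox [-8.4,-13.7,-12.3] .. [27.4,22.1,23.5]
B = cube([9.5, 9.7, 6.4]) → bbox [0,0,0] .. [9.5,9.7,6.4]
lo = A.lo+B.lo = [-8.4+0, -13.7+0, -12.3+0] = [-8.400,-13.700,-12.300]
hi = A.hi+B.hi = [27.4+9.5, 22.1+9.7, 23.5+6.4] = [36.900,31.800,29.900]
diag = √(45.3²+45.5²+42.2²) = √5903.18 = 76.832


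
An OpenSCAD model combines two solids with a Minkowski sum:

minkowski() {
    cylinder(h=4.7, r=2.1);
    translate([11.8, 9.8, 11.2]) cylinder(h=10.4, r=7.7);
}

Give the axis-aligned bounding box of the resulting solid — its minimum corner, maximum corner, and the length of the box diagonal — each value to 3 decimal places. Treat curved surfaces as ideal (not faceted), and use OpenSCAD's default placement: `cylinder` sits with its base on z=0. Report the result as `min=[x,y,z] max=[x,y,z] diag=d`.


A = translate([11.8, 9.8, 11.2]) cylinder(h=10.4, r=7.7) → bbox [4.1,2.1,11.2] .. [19.5,17.5,21.6]
B = cylinder(h=4.7, r=2.1) → bbox [-2.1,-2.1,0] .. [2.1,2.1,4.7]
lo = A.lo+B.lo = [4.1-2.1, 2.1-2.1, 11.2+0] = [2.000,0.000,11.200]
hi = A.hi+B.hi = [19.5+2.1, 17.5+2.1, 21.6+4.7] = [21.600,19.600,26.300]
diag = √(19.6²+19.6²+15.1²) = √996.33 = 31.565

min=[2.000,0.000,11.200] max=[21.600,19.600,26.300] diag=31.565


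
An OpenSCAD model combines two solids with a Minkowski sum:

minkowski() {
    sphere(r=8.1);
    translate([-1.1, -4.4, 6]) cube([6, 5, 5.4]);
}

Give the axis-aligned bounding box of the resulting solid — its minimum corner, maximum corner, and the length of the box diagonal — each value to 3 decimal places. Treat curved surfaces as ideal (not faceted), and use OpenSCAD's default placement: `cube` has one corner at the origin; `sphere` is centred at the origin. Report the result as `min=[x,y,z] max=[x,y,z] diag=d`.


A = translate([-1.1, -4.4, 6]) cube([6, 5, 5.4]) → bbox [-1.1,-4.4,6] .. [4.9,0.6,11.4]
B = sphere(r=8.1) → bbox [-8.1,-8.1,-8.1] .. [8.1,8.1,8.1]
lo = A.lo+B.lo = [-1.1-8.1, -4.4-8.1, 6-8.1] = [-9.200,-12.500,-2.100]
hi = A.hi+B.hi = [4.9+8.1, 0.6+8.1, 11.4+8.1] = [13.000,8.700,19.500]
diag = √(22.2²+21.2²+21.6²) = √1408.84 = 37.535

min=[-9.200,-12.500,-2.100] max=[13.000,8.700,19.500] diag=37.535


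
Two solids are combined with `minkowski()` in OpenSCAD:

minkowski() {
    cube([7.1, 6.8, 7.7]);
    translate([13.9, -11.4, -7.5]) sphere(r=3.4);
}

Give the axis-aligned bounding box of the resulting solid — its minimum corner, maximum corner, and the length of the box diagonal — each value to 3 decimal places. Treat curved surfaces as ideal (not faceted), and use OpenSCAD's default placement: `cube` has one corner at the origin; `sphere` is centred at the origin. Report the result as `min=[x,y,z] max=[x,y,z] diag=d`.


A = translate([13.9, -11.4, -7.5]) sphere(r=3.4) → bbox [10.5,-14.8,-10.9] .. [17.3,-8,-4.1]
B = cube([7.1, 6.8, 7.7]) → bbox [0,0,0] .. [7.1,6.8,7.7]
lo = A.lo+B.lo = [10.5+0, -14.8+0, -10.9+0] = [10.500,-14.800,-10.900]
hi = A.hi+B.hi = [17.3+7.1, -8+6.8, -4.1+7.7] = [24.400,-1.200,3.600]
diag = √(13.9²+13.6²+14.5²) = √588.42 = 24.257

min=[10.500,-14.800,-10.900] max=[24.400,-1.200,3.600] diag=24.257


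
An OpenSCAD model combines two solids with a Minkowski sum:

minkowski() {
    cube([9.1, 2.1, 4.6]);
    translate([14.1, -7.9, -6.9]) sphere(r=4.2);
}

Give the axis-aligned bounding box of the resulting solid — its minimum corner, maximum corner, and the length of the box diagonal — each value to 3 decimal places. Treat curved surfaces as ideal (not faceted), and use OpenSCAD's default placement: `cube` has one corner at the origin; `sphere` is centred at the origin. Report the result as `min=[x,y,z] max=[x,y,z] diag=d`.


min=[9.900,-12.100,-11.100] max=[27.400,-1.600,1.900] diag=24.197

A = translate([14.1, -7.9, -6.9]) sphere(r=4.2) → bbox [9.9,-12.1,-11.1] .. [18.3,-3.7,-2.7]
B = cube([9.1, 2.1, 4.6]) → bbox [0,0,0] .. [9.1,2.1,4.6]
lo = A.lo+B.lo = [9.9+0, -12.1+0, -11.1+0] = [9.900,-12.100,-11.100]
hi = A.hi+B.hi = [18.3+9.1, -3.7+2.1, -2.7+4.6] = [27.400,-1.600,1.900]
diag = √(17.5²+10.5²+13²) = √585.5 = 24.197


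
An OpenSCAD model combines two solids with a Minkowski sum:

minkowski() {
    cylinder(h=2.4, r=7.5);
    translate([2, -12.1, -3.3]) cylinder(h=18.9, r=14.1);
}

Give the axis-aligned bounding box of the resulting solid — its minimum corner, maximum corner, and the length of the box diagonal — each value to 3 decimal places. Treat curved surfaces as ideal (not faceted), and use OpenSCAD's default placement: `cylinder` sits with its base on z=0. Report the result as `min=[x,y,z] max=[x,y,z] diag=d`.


min=[-19.600,-33.700,-3.300] max=[23.600,9.500,18.000] diag=64.701

A = translate([2, -12.1, -3.3]) cylinder(h=18.9, r=14.1) → bbox [-12.1,-26.2,-3.3] .. [16.1,2,15.6]
B = cylinder(h=2.4, r=7.5) → bbox [-7.5,-7.5,0] .. [7.5,7.5,2.4]
lo = A.lo+B.lo = [-12.1-7.5, -26.2-7.5, -3.3+0] = [-19.600,-33.700,-3.300]
hi = A.hi+B.hi = [16.1+7.5, 2+7.5, 15.6+2.4] = [23.600,9.500,18.000]
diag = √(43.2²+43.2²+21.3²) = √4186.17 = 64.701


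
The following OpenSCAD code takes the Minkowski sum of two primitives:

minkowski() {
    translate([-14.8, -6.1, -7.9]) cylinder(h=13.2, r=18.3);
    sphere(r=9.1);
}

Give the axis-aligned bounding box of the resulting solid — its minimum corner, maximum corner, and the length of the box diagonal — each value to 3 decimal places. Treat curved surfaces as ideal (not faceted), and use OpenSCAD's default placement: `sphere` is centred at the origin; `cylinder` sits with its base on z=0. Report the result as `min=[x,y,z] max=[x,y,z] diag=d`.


min=[-42.200,-33.500,-17.000] max=[12.600,21.300,14.400] diag=83.618

A = translate([-14.8, -6.1, -7.9]) cylinder(h=13.2, r=18.3) → bbox [-33.1,-24.4,-7.9] .. [3.5,12.2,5.3]
B = sphere(r=9.1) → bbox [-9.1,-9.1,-9.1] .. [9.1,9.1,9.1]
lo = A.lo+B.lo = [-33.1-9.1, -24.4-9.1, -7.9-9.1] = [-42.200,-33.500,-17.000]
hi = A.hi+B.hi = [3.5+9.1, 12.2+9.1, 5.3+9.1] = [12.600,21.300,14.400]
diag = √(54.8²+54.8²+31.4²) = √6992.04 = 83.618


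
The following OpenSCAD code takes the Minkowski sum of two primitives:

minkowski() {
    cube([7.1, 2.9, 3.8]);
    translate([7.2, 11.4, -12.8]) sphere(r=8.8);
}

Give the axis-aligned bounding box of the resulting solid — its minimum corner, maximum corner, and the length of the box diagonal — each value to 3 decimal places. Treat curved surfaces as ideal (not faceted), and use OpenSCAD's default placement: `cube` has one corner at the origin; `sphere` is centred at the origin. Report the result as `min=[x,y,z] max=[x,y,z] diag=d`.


min=[-1.600,2.600,-21.600] max=[23.100,23.100,-0.200] diag=38.578

A = translate([7.2, 11.4, -12.8]) sphere(r=8.8) → bbox [-1.6,2.6,-21.6] .. [16,20.2,-4]
B = cube([7.1, 2.9, 3.8]) → bbox [0,0,0] .. [7.1,2.9,3.8]
lo = A.lo+B.lo = [-1.6+0, 2.6+0, -21.6+0] = [-1.600,2.600,-21.600]
hi = A.hi+B.hi = [16+7.1, 20.2+2.9, -4+3.8] = [23.100,23.100,-0.200]
diag = √(24.7²+20.5²+21.4²) = √1488.3 = 38.578


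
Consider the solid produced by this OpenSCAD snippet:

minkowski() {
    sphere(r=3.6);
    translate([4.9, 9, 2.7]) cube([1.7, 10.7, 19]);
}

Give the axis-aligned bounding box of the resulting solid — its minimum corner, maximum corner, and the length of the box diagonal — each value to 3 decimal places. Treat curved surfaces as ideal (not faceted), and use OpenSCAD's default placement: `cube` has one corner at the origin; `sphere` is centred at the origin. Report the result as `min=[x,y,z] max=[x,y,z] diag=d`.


min=[1.300,5.400,-0.900] max=[10.200,23.300,25.300] diag=32.955

A = translate([4.9, 9, 2.7]) cube([1.7, 10.7, 19]) → bbox [4.9,9,2.7] .. [6.6,19.7,21.7]
B = sphere(r=3.6) → bbox [-3.6,-3.6,-3.6] .. [3.6,3.6,3.6]
lo = A.lo+B.lo = [4.9-3.6, 9-3.6, 2.7-3.6] = [1.300,5.400,-0.900]
hi = A.hi+B.hi = [6.6+3.6, 19.7+3.6, 21.7+3.6] = [10.200,23.300,25.300]
diag = √(8.9²+17.9²+26.2²) = √1086.06 = 32.955


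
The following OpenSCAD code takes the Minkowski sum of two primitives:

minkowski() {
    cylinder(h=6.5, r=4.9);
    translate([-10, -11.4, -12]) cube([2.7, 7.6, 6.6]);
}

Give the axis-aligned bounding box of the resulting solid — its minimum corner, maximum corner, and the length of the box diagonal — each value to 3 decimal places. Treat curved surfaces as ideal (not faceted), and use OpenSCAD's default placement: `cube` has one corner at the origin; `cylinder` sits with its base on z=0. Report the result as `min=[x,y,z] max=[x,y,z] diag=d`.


min=[-14.900,-16.300,-12.000] max=[-2.400,1.100,1.100] diag=25.112

A = translate([-10, -11.4, -12]) cube([2.7, 7.6, 6.6]) → bbox [-10,-11.4,-12] .. [-7.3,-3.8,-5.4]
B = cylinder(h=6.5, r=4.9) → bbox [-4.9,-4.9,0] .. [4.9,4.9,6.5]
lo = A.lo+B.lo = [-10-4.9, -11.4-4.9, -12+0] = [-14.900,-16.300,-12.000]
hi = A.hi+B.hi = [-7.3+4.9, -3.8+4.9, -5.4+6.5] = [-2.400,1.100,1.100]
diag = √(12.5²+17.4²+13.1²) = √630.62 = 25.112


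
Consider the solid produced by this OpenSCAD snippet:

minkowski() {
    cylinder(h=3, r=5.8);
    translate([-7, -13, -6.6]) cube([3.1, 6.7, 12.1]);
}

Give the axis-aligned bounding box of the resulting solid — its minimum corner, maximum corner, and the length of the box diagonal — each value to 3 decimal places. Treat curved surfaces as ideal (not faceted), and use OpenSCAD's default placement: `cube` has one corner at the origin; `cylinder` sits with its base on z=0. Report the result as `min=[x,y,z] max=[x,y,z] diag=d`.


min=[-12.800,-18.800,-6.600] max=[1.900,-0.500,8.500] diag=27.910

A = translate([-7, -13, -6.6]) cube([3.1, 6.7, 12.1]) → bbox [-7,-13,-6.6] .. [-3.9,-6.3,5.5]
B = cylinder(h=3, r=5.8) → bbox [-5.8,-5.8,0] .. [5.8,5.8,3]
lo = A.lo+B.lo = [-7-5.8, -13-5.8, -6.6+0] = [-12.800,-18.800,-6.600]
hi = A.hi+B.hi = [-3.9+5.8, -6.3+5.8, 5.5+3] = [1.900,-0.500,8.500]
diag = √(14.7²+18.3²+15.1²) = √778.99 = 27.910


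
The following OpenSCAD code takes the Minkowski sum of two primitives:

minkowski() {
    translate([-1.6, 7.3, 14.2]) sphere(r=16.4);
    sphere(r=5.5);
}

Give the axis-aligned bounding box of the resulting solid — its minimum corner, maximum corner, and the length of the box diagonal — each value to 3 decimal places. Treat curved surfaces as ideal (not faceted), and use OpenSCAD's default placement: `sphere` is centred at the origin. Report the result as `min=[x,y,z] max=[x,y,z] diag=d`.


min=[-23.500,-14.600,-7.700] max=[20.300,29.200,36.100] diag=75.864

A = translate([-1.6, 7.3, 14.2]) sphere(r=16.4) → bbox [-18,-9.1,-2.2] .. [14.8,23.7,30.6]
B = sphere(r=5.5) → bbox [-5.5,-5.5,-5.5] .. [5.5,5.5,5.5]
lo = A.lo+B.lo = [-18-5.5, -9.1-5.5, -2.2-5.5] = [-23.500,-14.600,-7.700]
hi = A.hi+B.hi = [14.8+5.5, 23.7+5.5, 30.6+5.5] = [20.300,29.200,36.100]
diag = √(43.8²+43.8²+43.8²) = √5755.32 = 75.864


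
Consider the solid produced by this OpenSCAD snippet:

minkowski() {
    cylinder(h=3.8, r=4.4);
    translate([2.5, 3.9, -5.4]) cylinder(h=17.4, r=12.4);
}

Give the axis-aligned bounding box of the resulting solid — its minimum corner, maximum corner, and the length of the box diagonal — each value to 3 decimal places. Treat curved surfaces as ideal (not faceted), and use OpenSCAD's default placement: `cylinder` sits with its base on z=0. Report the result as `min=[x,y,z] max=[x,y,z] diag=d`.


A = translate([2.5, 3.9, -5.4]) cylinder(h=17.4, r=12.4) → bbox [-9.9,-8.5,-5.4] .. [14.9,16.3,12]
B = cylinder(h=3.8, r=4.4) → bbox [-4.4,-4.4,0] .. [4.4,4.4,3.8]
lo = A.lo+B.lo = [-9.9-4.4, -8.5-4.4, -5.4+0] = [-14.300,-12.900,-5.400]
hi = A.hi+B.hi = [14.9+4.4, 16.3+4.4, 12+3.8] = [19.300,20.700,15.800]
diag = √(33.6²+33.6²+21.2²) = √2707.36 = 52.032

min=[-14.300,-12.900,-5.400] max=[19.300,20.700,15.800] diag=52.032


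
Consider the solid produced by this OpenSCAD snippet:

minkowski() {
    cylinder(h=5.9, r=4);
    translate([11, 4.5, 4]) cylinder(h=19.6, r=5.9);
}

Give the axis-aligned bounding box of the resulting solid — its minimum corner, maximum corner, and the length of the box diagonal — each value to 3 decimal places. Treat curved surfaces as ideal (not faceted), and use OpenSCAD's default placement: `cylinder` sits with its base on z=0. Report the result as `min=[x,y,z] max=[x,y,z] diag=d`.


A = translate([11, 4.5, 4]) cylinder(h=19.6, r=5.9) → bbox [5.1,-1.4,4] .. [16.9,10.4,23.6]
B = cylinder(h=5.9, r=4) → bbox [-4,-4,0] .. [4,4,5.9]
lo = A.lo+B.lo = [5.1-4, -1.4-4, 4+0] = [1.100,-5.400,4.000]
hi = A.hi+B.hi = [16.9+4, 10.4+4, 23.6+5.9] = [20.900,14.400,29.500]
diag = √(19.8²+19.8²+25.5²) = √1434.33 = 37.873

min=[1.100,-5.400,4.000] max=[20.900,14.400,29.500] diag=37.873
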